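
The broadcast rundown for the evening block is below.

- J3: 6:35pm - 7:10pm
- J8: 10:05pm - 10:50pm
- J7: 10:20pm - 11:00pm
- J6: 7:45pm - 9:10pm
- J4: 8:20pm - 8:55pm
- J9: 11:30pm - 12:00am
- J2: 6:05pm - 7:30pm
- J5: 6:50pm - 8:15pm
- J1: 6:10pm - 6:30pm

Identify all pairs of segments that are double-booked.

Sorted by start: J2, J1, J3, J5, J6, J4, J8, J7, J9.
J1 starts before J2 ends → J2 and J1 overlap.
J3 starts before J2 ends → J2 and J3 overlap.
J5 starts before J2 ends → J2 and J5 overlap.
J6 starts after J2 ends — done with J2.
J3 starts after J1 ends — done with J1.
J5 starts before J3 ends → J3 and J5 overlap.
J6 starts after J3 ends — done with J3.
J6 starts before J5 ends → J5 and J6 overlap.
J4 starts after J5 ends — done with J5.
J4 starts before J6 ends → J6 and J4 overlap.
J8 starts after J6 ends — done with J6.
J8 starts after J4 ends — done with J4.
J7 starts before J8 ends → J8 and J7 overlap.
J9 starts after J8 ends.
J9 starts after J7 ends.

J1 & J2, J2 & J3, J2 & J5, J3 & J5, J4 & J6, J5 & J6, J7 & J8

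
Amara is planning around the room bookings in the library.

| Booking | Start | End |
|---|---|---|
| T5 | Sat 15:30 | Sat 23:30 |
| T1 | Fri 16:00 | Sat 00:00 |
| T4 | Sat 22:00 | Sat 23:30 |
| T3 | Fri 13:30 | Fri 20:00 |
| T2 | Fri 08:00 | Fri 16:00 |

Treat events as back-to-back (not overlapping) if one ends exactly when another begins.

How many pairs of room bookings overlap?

3

Sorted by start: T2, T3, T1, T5, T4.
T3 starts before T2 ends → T2 and T3 overlap.
T1 starts exactly when T2 ends (back-to-back, no overlap); T2 is clear from here.
T1 starts before T3 ends → T3 and T1 overlap.
T5 starts after T3 ends; T3 is clear from here.
T5 starts after T1 ends; T1 is clear from here.
T4 starts before T5 ends → T5 and T4 overlap.
Overlapping pairs: T1 & T3, T2 & T3, T4 & T5 — 3 in total.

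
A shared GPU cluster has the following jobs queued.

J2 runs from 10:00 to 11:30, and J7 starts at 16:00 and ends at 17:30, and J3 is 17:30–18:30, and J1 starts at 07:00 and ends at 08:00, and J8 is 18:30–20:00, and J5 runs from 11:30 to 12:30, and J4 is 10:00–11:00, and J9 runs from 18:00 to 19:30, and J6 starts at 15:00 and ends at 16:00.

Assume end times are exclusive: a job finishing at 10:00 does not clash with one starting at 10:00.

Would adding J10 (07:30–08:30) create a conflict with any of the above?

J1: starts 07:00 before J10 ends 08:30, and ends 08:00 after J10 starts 07:30 → overlap.
J2: starts 10:00 at or after J10 ends 08:30 → clear.
J4: starts 10:00 at or after J10 ends 08:30 → clear.
J5: starts 11:30 at or after J10 ends 08:30 → clear.
J6: starts 15:00 at or after J10 ends 08:30 → clear.
J7: starts 16:00 at or after J10 ends 08:30 → clear.
J3: starts 17:30 at or after J10 ends 08:30 → clear.
J9: starts 18:00 at or after J10 ends 08:30 → clear.
J8: starts 18:30 at or after J10 ends 08:30 → clear.
J10 overlaps J1.

Yes — it overlaps J1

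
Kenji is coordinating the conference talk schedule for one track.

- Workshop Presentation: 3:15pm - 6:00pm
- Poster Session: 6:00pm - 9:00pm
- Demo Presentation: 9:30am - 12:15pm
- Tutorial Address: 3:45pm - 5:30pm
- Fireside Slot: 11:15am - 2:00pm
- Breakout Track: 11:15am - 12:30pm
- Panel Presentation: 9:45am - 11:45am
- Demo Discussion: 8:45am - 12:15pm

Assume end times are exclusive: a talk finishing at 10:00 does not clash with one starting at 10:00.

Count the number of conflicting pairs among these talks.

11

Sorted by start: Demo Discussion, Demo Presentation, Panel Presentation, Fireside Slot, Breakout Track, Workshop Presentation, Tutorial Address, Poster Session.
Demo Presentation starts before Demo Discussion ends → Demo Discussion and Demo Presentation overlap.
Panel Presentation starts before Demo Discussion ends → Demo Discussion and Panel Presentation overlap.
Fireside Slot starts before Demo Discussion ends → Demo Discussion and Fireside Slot overlap.
Breakout Track starts before Demo Discussion ends → Demo Discussion and Breakout Track overlap.
Workshop Presentation starts after Demo Discussion ends, so nothing later overlaps Demo Discussion either.
Panel Presentation starts before Demo Presentation ends → Demo Presentation and Panel Presentation overlap.
Fireside Slot starts before Demo Presentation ends → Demo Presentation and Fireside Slot overlap.
Breakout Track starts before Demo Presentation ends → Demo Presentation and Breakout Track overlap.
Workshop Presentation starts after Demo Presentation ends, so nothing later overlaps Demo Presentation either.
Fireside Slot starts before Panel Presentation ends → Panel Presentation and Fireside Slot overlap.
Breakout Track starts before Panel Presentation ends → Panel Presentation and Breakout Track overlap.
Workshop Presentation starts after Panel Presentation ends, so nothing later overlaps Panel Presentation either.
Breakout Track starts before Fireside Slot ends → Fireside Slot and Breakout Track overlap.
Workshop Presentation starts after Fireside Slot ends, so nothing later overlaps Fireside Slot either.
Workshop Presentation starts after Breakout Track ends, so nothing later overlaps Breakout Track either.
Tutorial Address starts before Workshop Presentation ends → Workshop Presentation and Tutorial Address overlap.
Poster Session starts exactly when Workshop Presentation ends (back-to-back, no overlap).
Poster Session starts after Tutorial Address ends.
Overlapping pairs: Breakout Track & Demo Discussion, Breakout Track & Demo Presentation, Breakout Track & Fireside Slot, Breakout Track & Panel Presentation, Demo Discussion & Demo Presentation, Demo Discussion & Fireside Slot, Demo Discussion & Panel Presentation, Demo Presentation & Fireside Slot, Demo Presentation & Panel Presentation, Fireside Slot & Panel Presentation, Tutorial Address & Workshop Presentation — 11 in total.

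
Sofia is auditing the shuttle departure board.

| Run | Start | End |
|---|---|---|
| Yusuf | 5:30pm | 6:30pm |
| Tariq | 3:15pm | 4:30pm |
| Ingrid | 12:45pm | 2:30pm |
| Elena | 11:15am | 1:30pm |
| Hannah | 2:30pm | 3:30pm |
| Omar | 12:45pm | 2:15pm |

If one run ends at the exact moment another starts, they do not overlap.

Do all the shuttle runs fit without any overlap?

Two intervals overlap when each starts before the other ends.
Sorted by start: Elena, Ingrid, Omar, Hannah, Tariq, Yusuf.
Ingrid starts before Elena ends → Elena and Ingrid overlap.
That's a conflict, so the schedule is not conflict-free.

No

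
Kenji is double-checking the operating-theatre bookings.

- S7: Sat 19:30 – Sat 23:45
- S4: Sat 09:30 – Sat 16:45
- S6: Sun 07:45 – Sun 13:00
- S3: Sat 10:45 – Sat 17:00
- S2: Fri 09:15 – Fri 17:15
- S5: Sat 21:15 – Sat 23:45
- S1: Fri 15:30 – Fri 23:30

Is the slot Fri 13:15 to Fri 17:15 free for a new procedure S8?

S2: starts Fri 09:15 before S8 ends Fri 17:15, and ends Fri 17:15 after S8 starts Fri 13:15 → overlap.
S1: starts Fri 15:30 before S8 ends Fri 17:15, and ends Fri 23:30 after S8 starts Fri 13:15 → overlap.
S4: starts Sat 09:30 at or after S8 ends Fri 17:15 → clear.
S3: starts Sat 10:45 at or after S8 ends Fri 17:15 → clear.
S7: starts Sat 19:30 at or after S8 ends Fri 17:15 → clear.
S5: starts Sat 21:15 at or after S8 ends Fri 17:15 → clear.
S6: starts Sun 07:45 at or after S8 ends Fri 17:15 → clear.
S8 overlaps S1, S2.

No — it overlaps S1, S2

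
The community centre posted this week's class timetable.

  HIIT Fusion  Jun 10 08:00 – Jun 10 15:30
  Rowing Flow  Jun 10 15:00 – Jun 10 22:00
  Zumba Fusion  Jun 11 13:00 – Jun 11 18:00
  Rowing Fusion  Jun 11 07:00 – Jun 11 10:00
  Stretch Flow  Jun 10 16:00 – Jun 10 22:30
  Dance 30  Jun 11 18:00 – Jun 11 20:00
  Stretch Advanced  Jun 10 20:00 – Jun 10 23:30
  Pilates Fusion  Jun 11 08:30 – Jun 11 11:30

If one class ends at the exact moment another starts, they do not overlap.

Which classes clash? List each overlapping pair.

HIIT Fusion & Rowing Flow, Pilates Fusion & Rowing Fusion, Rowing Flow & Stretch Advanced, Rowing Flow & Stretch Flow, Stretch Advanced & Stretch Flow

Sorted by start: HIIT Fusion, Rowing Flow, Stretch Flow, Stretch Advanced, Rowing Fusion, Pilates Fusion, Zumba Fusion, Dance 30.
Rowing Flow starts before HIIT Fusion ends → HIIT Fusion and Rowing Flow overlap.
Stretch Flow starts after HIIT Fusion ends, so nothing later overlaps HIIT Fusion either.
Stretch Flow starts before Rowing Flow ends → Rowing Flow and Stretch Flow overlap.
Stretch Advanced starts before Rowing Flow ends → Rowing Flow and Stretch Advanced overlap.
Rowing Fusion starts after Rowing Flow ends, so nothing later overlaps Rowing Flow either.
Stretch Advanced starts before Stretch Flow ends → Stretch Flow and Stretch Advanced overlap.
Rowing Fusion starts after Stretch Flow ends, so nothing later overlaps Stretch Flow either.
Rowing Fusion starts after Stretch Advanced ends, so nothing later overlaps Stretch Advanced either.
Pilates Fusion starts before Rowing Fusion ends → Rowing Fusion and Pilates Fusion overlap.
Zumba Fusion starts after Rowing Fusion ends, so nothing later overlaps Rowing Fusion either.
Zumba Fusion starts after Pilates Fusion ends, so nothing later overlaps Pilates Fusion either.
Dance 30 starts exactly when Zumba Fusion ends (back-to-back, no overlap).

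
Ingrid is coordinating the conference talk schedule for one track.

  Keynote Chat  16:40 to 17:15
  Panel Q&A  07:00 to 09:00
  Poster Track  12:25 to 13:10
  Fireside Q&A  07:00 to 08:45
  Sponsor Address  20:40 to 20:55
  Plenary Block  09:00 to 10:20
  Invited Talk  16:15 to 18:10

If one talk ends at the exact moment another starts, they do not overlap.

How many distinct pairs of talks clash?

Sorted by start: Fireside Q&A, Panel Q&A, Plenary Block, Poster Track, Invited Talk, Keynote Chat, Sponsor Address.
Panel Q&A starts before Fireside Q&A ends → Fireside Q&A and Panel Q&A overlap.
Plenary Block starts after Fireside Q&A ends, so Fireside Q&A has no further overlaps.
Plenary Block starts exactly when Panel Q&A ends (back-to-back, no overlap), so Panel Q&A has no further overlaps.
Poster Track starts after Plenary Block ends, so Plenary Block has no further overlaps.
Invited Talk starts after Poster Track ends, so Poster Track has no further overlaps.
Keynote Chat starts before Invited Talk ends → Invited Talk and Keynote Chat overlap.
Sponsor Address starts after Invited Talk ends.
Sponsor Address starts after Keynote Chat ends.
Overlapping pairs: Fireside Q&A & Panel Q&A, Invited Talk & Keynote Chat — 2 in total.

2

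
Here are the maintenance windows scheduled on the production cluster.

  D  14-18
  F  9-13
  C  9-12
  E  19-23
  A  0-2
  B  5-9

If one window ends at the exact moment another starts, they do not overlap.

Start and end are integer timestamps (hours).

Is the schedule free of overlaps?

Sorted by start: A, B, C, F, D, E.
B starts after A ends, so nothing later overlaps A either.
C starts exactly when B ends (back-to-back, no overlap), so nothing later overlaps B either.
F starts before C ends → C and F overlap.
That's a conflict, so the schedule is not conflict-free.

No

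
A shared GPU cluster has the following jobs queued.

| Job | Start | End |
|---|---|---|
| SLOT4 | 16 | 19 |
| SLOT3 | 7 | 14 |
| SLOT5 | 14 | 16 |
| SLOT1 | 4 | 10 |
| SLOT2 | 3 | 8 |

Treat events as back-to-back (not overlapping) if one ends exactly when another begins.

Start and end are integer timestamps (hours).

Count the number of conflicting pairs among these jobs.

Two intervals overlap when each starts before the other ends.
Sorted by start: SLOT2, SLOT1, SLOT3, SLOT5, SLOT4.
SLOT1 starts before SLOT2 ends → SLOT2 and SLOT1 overlap.
SLOT3 starts before SLOT2 ends → SLOT2 and SLOT3 overlap.
SLOT5 starts after SLOT2 ends, so nothing later overlaps SLOT2 either.
SLOT3 starts before SLOT1 ends → SLOT1 and SLOT3 overlap.
SLOT5 starts after SLOT1 ends, so nothing later overlaps SLOT1 either.
SLOT5 starts exactly when SLOT3 ends (back-to-back, no overlap), so nothing later overlaps SLOT3 either.
SLOT4 starts exactly when SLOT5 ends (back-to-back, no overlap).
Overlapping pairs: SLOT1 & SLOT2, SLOT1 & SLOT3, SLOT2 & SLOT3 — 3 in total.

3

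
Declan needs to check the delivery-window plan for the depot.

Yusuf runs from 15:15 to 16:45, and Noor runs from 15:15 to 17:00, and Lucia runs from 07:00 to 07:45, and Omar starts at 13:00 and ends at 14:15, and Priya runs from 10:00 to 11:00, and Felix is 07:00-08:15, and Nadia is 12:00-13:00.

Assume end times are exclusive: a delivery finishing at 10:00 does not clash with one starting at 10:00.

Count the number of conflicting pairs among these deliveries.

Sorted by start: Felix, Lucia, Priya, Nadia, Omar, Yusuf, Noor.
Lucia starts before Felix ends → Felix and Lucia overlap.
Priya starts after Felix ends; Felix is clear from here.
Priya starts after Lucia ends; Lucia is clear from here.
Nadia starts after Priya ends; Priya is clear from here.
Omar starts exactly when Nadia ends (back-to-back, no overlap); Nadia is clear from here.
Yusuf starts after Omar ends; Omar is clear from here.
Noor starts before Yusuf ends → Yusuf and Noor overlap.
Overlapping pairs: Felix & Lucia, Noor & Yusuf — 2 in total.

2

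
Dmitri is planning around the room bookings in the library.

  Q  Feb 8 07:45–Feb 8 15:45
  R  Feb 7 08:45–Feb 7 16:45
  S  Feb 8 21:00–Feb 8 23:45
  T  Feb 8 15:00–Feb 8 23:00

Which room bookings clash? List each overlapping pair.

Sorted by start: R, Q, T, S.
Q starts after R ends — done with R.
T starts before Q ends → Q and T overlap.
S starts after Q ends.
S starts before T ends → T and S overlap.

Q & T, S & T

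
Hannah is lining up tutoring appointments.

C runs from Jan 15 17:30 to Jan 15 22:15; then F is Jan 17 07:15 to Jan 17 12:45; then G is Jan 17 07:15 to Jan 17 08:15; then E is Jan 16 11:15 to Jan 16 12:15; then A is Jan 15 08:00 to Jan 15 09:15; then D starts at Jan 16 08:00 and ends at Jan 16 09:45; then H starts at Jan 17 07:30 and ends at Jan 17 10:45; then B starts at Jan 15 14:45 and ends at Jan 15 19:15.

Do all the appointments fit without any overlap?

Sorted by start: A, B, C, D, E, F, G, H.
B starts after A ends; A is clear from here.
C starts before B ends → B and C overlap.
That's a conflict, so the schedule is not conflict-free.

No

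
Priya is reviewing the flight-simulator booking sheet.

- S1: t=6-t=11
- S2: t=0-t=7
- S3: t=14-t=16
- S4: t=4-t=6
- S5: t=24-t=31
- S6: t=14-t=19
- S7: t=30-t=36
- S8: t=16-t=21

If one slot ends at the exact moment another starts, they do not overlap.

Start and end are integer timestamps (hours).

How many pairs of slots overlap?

Two intervals overlap when each starts before the other ends.
Sorted by start: S2, S4, S1, S3, S6, S8, S5, S7.
S4 starts before S2 ends → S2 and S4 overlap.
S1 starts before S2 ends → S2 and S1 overlap.
S3 starts after S2 ends — done with S2.
S1 starts exactly when S4 ends (back-to-back, no overlap) — done with S4.
S3 starts after S1 ends — done with S1.
S6 starts before S3 ends → S3 and S6 overlap.
S8 starts exactly when S3 ends (back-to-back, no overlap) — done with S3.
S8 starts before S6 ends → S6 and S8 overlap.
S5 starts after S6 ends — done with S6.
S5 starts after S8 ends — done with S8.
S7 starts before S5 ends → S5 and S7 overlap.
Overlapping pairs: S1 & S2, S2 & S4, S3 & S6, S5 & S7, S6 & S8 — 5 in total.

5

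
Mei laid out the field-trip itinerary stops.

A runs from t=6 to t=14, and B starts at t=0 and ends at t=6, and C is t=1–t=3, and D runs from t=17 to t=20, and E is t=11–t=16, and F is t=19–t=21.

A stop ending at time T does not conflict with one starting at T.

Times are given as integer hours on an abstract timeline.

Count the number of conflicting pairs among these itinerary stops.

3

Check each pair: they overlap iff neither finishes before the other starts.
Sorted by start: B, C, A, E, D, F.
C starts before B ends → B and C overlap.
A starts exactly when B ends (back-to-back, no overlap), so nothing later overlaps B either.
A starts after C ends, so nothing later overlaps C either.
E starts before A ends → A and E overlap.
D starts after A ends, so nothing later overlaps A either.
D starts after E ends, so nothing later overlaps E either.
F starts before D ends → D and F overlap.
Overlapping pairs: A & E, B & C, D & F — 3 in total.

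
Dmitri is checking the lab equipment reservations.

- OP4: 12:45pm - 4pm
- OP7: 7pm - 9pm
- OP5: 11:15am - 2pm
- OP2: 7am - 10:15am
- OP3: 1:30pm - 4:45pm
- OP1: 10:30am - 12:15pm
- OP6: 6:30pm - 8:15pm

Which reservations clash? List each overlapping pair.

OP1 & OP5, OP3 & OP4, OP3 & OP5, OP4 & OP5, OP6 & OP7

Sorted by start: OP2, OP1, OP5, OP4, OP3, OP6, OP7.
OP1 starts after OP2 ends; OP2 is clear from here.
OP5 starts before OP1 ends → OP1 and OP5 overlap.
OP4 starts after OP1 ends; OP1 is clear from here.
OP4 starts before OP5 ends → OP5 and OP4 overlap.
OP3 starts before OP5 ends → OP5 and OP3 overlap.
OP6 starts after OP5 ends; OP5 is clear from here.
OP3 starts before OP4 ends → OP4 and OP3 overlap.
OP6 starts after OP4 ends; OP4 is clear from here.
OP6 starts after OP3 ends; OP3 is clear from here.
OP7 starts before OP6 ends → OP6 and OP7 overlap.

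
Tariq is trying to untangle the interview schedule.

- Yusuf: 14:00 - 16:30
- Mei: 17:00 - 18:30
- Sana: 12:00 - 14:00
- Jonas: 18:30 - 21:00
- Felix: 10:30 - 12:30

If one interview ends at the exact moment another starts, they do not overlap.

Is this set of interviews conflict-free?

Sorted by start: Felix, Sana, Yusuf, Mei, Jonas.
Sana starts before Felix ends → Felix and Sana overlap.
That's a conflict, so the schedule is not conflict-free.

No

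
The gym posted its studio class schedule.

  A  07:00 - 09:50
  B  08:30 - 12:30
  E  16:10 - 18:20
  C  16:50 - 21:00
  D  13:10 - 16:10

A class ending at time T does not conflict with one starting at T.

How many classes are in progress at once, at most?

2

Sort all start/end points and keep a running count:
07:00 start A → 1
08:30 start B → 2
09:50 end A → 1
12:30 end B → 0
13:10 start D → 1
16:10 end D → 0
16:10 start E → 1
16:50 start C → 2
18:20 end E → 1
21:00 end C → 0
Peak is 2, at 08:30 (A, B).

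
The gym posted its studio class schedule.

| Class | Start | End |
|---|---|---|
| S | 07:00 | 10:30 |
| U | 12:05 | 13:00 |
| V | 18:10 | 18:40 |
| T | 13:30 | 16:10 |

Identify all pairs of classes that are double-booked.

Sorted by start: S, U, T, V.
U starts after S ends, so nothing later overlaps S either.
T starts after U ends, so nothing later overlaps U either.
V starts after T ends.

none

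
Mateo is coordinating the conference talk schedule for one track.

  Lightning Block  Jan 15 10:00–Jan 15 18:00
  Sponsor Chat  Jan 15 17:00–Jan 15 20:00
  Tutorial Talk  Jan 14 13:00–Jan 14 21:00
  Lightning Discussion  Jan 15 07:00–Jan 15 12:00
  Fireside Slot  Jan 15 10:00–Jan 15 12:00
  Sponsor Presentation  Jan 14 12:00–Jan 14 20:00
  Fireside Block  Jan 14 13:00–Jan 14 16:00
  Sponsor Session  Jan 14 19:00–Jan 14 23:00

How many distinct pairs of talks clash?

Check each pair: they overlap iff neither finishes before the other starts.
Sorted by start: Sponsor Presentation, Fireside Block, Tutorial Talk, Sponsor Session, Lightning Discussion, Lightning Block, Fireside Slot, Sponsor Chat.
Fireside Block starts before Sponsor Presentation ends → Sponsor Presentation and Fireside Block overlap.
Tutorial Talk starts before Sponsor Presentation ends → Sponsor Presentation and Tutorial Talk overlap.
Sponsor Session starts before Sponsor Presentation ends → Sponsor Presentation and Sponsor Session overlap.
Lightning Discussion starts after Sponsor Presentation ends, so nothing later overlaps Sponsor Presentation either.
Tutorial Talk starts before Fireside Block ends → Fireside Block and Tutorial Talk overlap.
Sponsor Session starts after Fireside Block ends, so nothing later overlaps Fireside Block either.
Sponsor Session starts before Tutorial Talk ends → Tutorial Talk and Sponsor Session overlap.
Lightning Discussion starts after Tutorial Talk ends, so nothing later overlaps Tutorial Talk either.
Lightning Discussion starts after Sponsor Session ends, so nothing later overlaps Sponsor Session either.
Lightning Block starts before Lightning Discussion ends → Lightning Discussion and Lightning Block overlap.
Fireside Slot starts before Lightning Discussion ends → Lightning Discussion and Fireside Slot overlap.
Sponsor Chat starts after Lightning Discussion ends.
Fireside Slot starts before Lightning Block ends → Lightning Block and Fireside Slot overlap.
Sponsor Chat starts before Lightning Block ends → Lightning Block and Sponsor Chat overlap.
Sponsor Chat starts after Fireside Slot ends.
Overlapping pairs: Fireside Block & Sponsor Presentation, Fireside Block & Tutorial Talk, Fireside Slot & Lightning Block, Fireside Slot & Lightning Discussion, Lightning Block & Lightning Discussion, Lightning Block & Sponsor Chat, Sponsor Presentation & Sponsor Session, Sponsor Presentation & Tutorial Talk, Sponsor Session & Tutorial Talk — 9 in total.

9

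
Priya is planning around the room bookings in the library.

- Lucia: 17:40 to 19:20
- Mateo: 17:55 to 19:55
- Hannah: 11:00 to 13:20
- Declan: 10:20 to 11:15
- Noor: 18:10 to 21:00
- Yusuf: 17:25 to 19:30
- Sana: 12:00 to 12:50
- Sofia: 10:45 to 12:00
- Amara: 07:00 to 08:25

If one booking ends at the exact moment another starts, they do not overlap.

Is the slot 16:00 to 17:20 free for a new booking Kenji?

Amara: ends 08:25 at or before Kenji starts 16:00 → clear.
Declan: ends 11:15 at or before Kenji starts 16:00 → clear.
Sofia: ends 12:00 at or before Kenji starts 16:00 → clear.
Hannah: ends 13:20 at or before Kenji starts 16:00 → clear.
Sana: ends 12:50 at or before Kenji starts 16:00 → clear.
Yusuf: starts 17:25 at or after Kenji ends 17:20 → clear.
Lucia: starts 17:40 at or after Kenji ends 17:20 → clear.
Mateo: starts 17:55 at or after Kenji ends 17:20 → clear.
Noor: starts 18:10 at or after Kenji ends 17:20 → clear.

Yes — the slot is free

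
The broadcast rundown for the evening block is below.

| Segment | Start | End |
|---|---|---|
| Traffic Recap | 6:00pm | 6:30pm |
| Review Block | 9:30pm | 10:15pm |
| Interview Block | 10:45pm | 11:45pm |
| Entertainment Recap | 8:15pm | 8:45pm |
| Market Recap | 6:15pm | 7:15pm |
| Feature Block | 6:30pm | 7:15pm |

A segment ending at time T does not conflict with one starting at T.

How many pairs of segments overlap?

2

Sorted by start: Traffic Recap, Market Recap, Feature Block, Entertainment Recap, Review Block, Interview Block.
Market Recap starts before Traffic Recap ends → Traffic Recap and Market Recap overlap.
Feature Block starts exactly when Traffic Recap ends (back-to-back, no overlap), so Traffic Recap has no further overlaps.
Feature Block starts before Market Recap ends → Market Recap and Feature Block overlap.
Entertainment Recap starts after Market Recap ends, so Market Recap has no further overlaps.
Entertainment Recap starts after Feature Block ends, so Feature Block has no further overlaps.
Review Block starts after Entertainment Recap ends, so Entertainment Recap has no further overlaps.
Interview Block starts after Review Block ends.
Overlapping pairs: Feature Block & Market Recap, Market Recap & Traffic Recap — 2 in total.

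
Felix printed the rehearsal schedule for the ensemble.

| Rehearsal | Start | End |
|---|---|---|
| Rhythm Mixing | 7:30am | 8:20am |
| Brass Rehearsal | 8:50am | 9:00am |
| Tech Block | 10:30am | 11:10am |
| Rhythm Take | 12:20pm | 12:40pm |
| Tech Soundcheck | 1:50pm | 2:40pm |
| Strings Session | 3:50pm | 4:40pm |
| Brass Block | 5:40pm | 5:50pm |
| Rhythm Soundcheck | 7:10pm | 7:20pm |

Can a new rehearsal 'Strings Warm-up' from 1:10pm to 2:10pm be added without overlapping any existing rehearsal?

No — it overlaps Tech Soundcheck

Rhythm Mixing: ends 8:20am at or before Strings Warm-up starts 1:10pm → clear.
Brass Rehearsal: ends 9:00am at or before Strings Warm-up starts 1:10pm → clear.
Tech Block: ends 11:10am at or before Strings Warm-up starts 1:10pm → clear.
Rhythm Take: ends 12:40pm at or before Strings Warm-up starts 1:10pm → clear.
Tech Soundcheck: starts 1:50pm before Strings Warm-up ends 2:10pm, and ends 2:40pm after Strings Warm-up starts 1:10pm → overlap.
Strings Session: starts 3:50pm at or after Strings Warm-up ends 2:10pm → clear.
Brass Block: starts 5:40pm at or after Strings Warm-up ends 2:10pm → clear.
Rhythm Soundcheck: starts 7:10pm at or after Strings Warm-up ends 2:10pm → clear.
Strings Warm-up overlaps Tech Soundcheck.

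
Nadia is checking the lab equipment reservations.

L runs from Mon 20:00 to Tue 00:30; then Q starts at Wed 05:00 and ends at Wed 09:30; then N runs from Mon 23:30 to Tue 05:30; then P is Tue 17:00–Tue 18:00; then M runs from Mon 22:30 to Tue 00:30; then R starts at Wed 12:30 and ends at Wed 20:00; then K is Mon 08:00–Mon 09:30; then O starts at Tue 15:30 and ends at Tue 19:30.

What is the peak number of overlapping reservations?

3

Sweep the timeline, counting +1 at each start and −1 at each end (ends before starts at a tie):
Mon 08:00 start K → 1
Mon 09:30 end K → 0
Mon 20:00 start L → 1
Mon 22:30 start M → 2
Mon 23:30 start N → 3
Tue 00:30 end L → 2
Tue 00:30 end M → 1
Tue 05:30 end N → 0
Tue 15:30 start O → 1
Tue 17:00 start P → 2
Tue 18:00 end P → 1
Tue 19:30 end O → 0
Wed 05:00 start Q → 1
Wed 09:30 end Q → 0
Wed 12:30 start R → 1
Wed 20:00 end R → 0
Peak is 3, at Mon 23:30 (L, M, N).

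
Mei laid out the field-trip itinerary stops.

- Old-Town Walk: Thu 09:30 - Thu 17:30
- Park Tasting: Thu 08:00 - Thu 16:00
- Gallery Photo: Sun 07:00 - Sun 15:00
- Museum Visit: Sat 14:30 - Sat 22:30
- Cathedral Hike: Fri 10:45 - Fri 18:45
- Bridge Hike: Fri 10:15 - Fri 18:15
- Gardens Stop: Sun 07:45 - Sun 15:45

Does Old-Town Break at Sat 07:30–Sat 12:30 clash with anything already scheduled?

No — it doesn't clash with anything

Park Tasting: ends Thu 16:00 at or before Old-Town Break starts Sat 07:30 → clear.
Old-Town Walk: ends Thu 17:30 at or before Old-Town Break starts Sat 07:30 → clear.
Bridge Hike: ends Fri 18:15 at or before Old-Town Break starts Sat 07:30 → clear.
Cathedral Hike: ends Fri 18:45 at or before Old-Town Break starts Sat 07:30 → clear.
Museum Visit: starts Sat 14:30 at or after Old-Town Break ends Sat 12:30 → clear.
Gallery Photo: starts Sun 07:00 at or after Old-Town Break ends Sat 12:30 → clear.
Gardens Stop: starts Sun 07:45 at or after Old-Town Break ends Sat 12:30 → clear.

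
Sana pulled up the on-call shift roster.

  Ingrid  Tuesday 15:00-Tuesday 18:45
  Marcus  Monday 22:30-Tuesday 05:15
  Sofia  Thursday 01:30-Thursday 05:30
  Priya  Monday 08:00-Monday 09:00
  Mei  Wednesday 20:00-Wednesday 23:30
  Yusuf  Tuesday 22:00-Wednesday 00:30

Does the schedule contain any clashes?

Check each pair: they overlap iff neither finishes before the other starts.
Sorted by start: Priya, Marcus, Ingrid, Yusuf, Mei, Sofia.
Marcus starts after Priya ends, so Priya has no further overlaps.
Ingrid starts after Marcus ends, so Marcus has no further overlaps.
Yusuf starts after Ingrid ends, so Ingrid has no further overlaps.
Mei starts after Yusuf ends, so Yusuf has no further overlaps.
Sofia starts after Mei ends.
Every pair is clear; the schedule has no overlaps.

No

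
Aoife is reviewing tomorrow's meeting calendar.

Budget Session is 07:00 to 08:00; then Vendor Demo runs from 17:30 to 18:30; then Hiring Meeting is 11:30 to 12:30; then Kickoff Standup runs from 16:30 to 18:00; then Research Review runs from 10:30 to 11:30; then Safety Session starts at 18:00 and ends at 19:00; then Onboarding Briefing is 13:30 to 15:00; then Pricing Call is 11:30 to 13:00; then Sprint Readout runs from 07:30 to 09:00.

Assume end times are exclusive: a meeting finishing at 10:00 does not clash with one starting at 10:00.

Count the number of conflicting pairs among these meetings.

Sorted by start: Budget Session, Sprint Readout, Research Review, Hiring Meeting, Pricing Call, Onboarding Briefing, Kickoff Standup, Vendor Demo, Safety Session.
Sprint Readout starts before Budget Session ends → Budget Session and Sprint Readout overlap.
Research Review starts after Budget Session ends, so nothing later overlaps Budget Session either.
Research Review starts after Sprint Readout ends, so nothing later overlaps Sprint Readout either.
Hiring Meeting starts exactly when Research Review ends (back-to-back, no overlap), so nothing later overlaps Research Review either.
Pricing Call starts before Hiring Meeting ends → Hiring Meeting and Pricing Call overlap.
Onboarding Briefing starts after Hiring Meeting ends, so nothing later overlaps Hiring Meeting either.
Onboarding Briefing starts after Pricing Call ends, so nothing later overlaps Pricing Call either.
Kickoff Standup starts after Onboarding Briefing ends, so nothing later overlaps Onboarding Briefing either.
Vendor Demo starts before Kickoff Standup ends → Kickoff Standup and Vendor Demo overlap.
Safety Session starts exactly when Kickoff Standup ends (back-to-back, no overlap).
Safety Session starts before Vendor Demo ends → Vendor Demo and Safety Session overlap.
Overlapping pairs: Budget Session & Sprint Readout, Hiring Meeting & Pricing Call, Kickoff Standup & Vendor Demo, Safety Session & Vendor Demo — 4 in total.

4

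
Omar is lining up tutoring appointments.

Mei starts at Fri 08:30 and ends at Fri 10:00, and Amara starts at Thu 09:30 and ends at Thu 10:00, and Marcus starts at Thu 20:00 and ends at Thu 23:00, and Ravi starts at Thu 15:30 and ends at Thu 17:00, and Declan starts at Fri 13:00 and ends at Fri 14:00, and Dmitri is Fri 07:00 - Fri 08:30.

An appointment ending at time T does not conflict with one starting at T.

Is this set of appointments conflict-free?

Yes

Check each pair: they overlap iff neither finishes before the other starts.
Sorted by start: Amara, Ravi, Marcus, Dmitri, Mei, Declan.
Ravi starts after Amara ends, so nothing later overlaps Amara either.
Marcus starts after Ravi ends, so nothing later overlaps Ravi either.
Dmitri starts after Marcus ends, so nothing later overlaps Marcus either.
Mei starts exactly when Dmitri ends (back-to-back, no overlap), so nothing later overlaps Dmitri either.
Declan starts after Mei ends.
Every pair is clear; the schedule has no overlaps.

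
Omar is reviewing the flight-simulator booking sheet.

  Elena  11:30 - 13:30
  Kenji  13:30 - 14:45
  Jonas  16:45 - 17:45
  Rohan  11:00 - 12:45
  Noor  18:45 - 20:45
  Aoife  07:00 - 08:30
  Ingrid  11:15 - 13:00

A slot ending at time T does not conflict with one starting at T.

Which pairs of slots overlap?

Elena & Ingrid, Elena & Rohan, Ingrid & Rohan

Two intervals overlap when each starts before the other ends.
Sorted by start: Aoife, Rohan, Ingrid, Elena, Kenji, Jonas, Noor.
Rohan starts after Aoife ends, so nothing later overlaps Aoife either.
Ingrid starts before Rohan ends → Rohan and Ingrid overlap.
Elena starts before Rohan ends → Rohan and Elena overlap.
Kenji starts after Rohan ends, so nothing later overlaps Rohan either.
Elena starts before Ingrid ends → Ingrid and Elena overlap.
Kenji starts after Ingrid ends, so nothing later overlaps Ingrid either.
Kenji starts exactly when Elena ends (back-to-back, no overlap), so nothing later overlaps Elena either.
Jonas starts after Kenji ends, so nothing later overlaps Kenji either.
Noor starts after Jonas ends.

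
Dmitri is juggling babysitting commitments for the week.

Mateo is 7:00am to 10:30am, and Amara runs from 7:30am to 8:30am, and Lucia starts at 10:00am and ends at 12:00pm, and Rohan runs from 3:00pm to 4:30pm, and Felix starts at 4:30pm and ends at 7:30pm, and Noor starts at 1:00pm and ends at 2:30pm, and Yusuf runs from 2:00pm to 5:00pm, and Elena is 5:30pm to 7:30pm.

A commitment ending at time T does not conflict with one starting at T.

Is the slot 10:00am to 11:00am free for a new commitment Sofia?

Mateo: starts 7:00am before Sofia ends 11:00am, and ends 10:30am after Sofia starts 10:00am → overlap.
Amara: ends 8:30am at or before Sofia starts 10:00am → clear.
Lucia: starts 10:00am before Sofia ends 11:00am, and ends 12:00pm after Sofia starts 10:00am → overlap.
Noor: starts 1:00pm at or after Sofia ends 11:00am → clear.
Yusuf: starts 2:00pm at or after Sofia ends 11:00am → clear.
Rohan: starts 3:00pm at or after Sofia ends 11:00am → clear.
Felix: starts 4:30pm at or after Sofia ends 11:00am → clear.
Elena: starts 5:30pm at or after Sofia ends 11:00am → clear.
Sofia overlaps Mateo, Lucia.

No — it overlaps Lucia, Mateo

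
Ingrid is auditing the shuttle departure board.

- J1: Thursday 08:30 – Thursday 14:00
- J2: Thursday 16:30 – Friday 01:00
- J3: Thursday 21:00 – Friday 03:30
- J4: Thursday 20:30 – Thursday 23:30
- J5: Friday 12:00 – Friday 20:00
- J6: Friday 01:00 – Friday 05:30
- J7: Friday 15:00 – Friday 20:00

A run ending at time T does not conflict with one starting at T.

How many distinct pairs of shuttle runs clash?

Two intervals overlap when each starts before the other ends.
Sorted by start: J1, J2, J4, J3, J6, J5, J7.
J2 starts after J1 ends, so nothing later overlaps J1 either.
J4 starts before J2 ends → J2 and J4 overlap.
J3 starts before J2 ends → J2 and J3 overlap.
J6 starts exactly when J2 ends (back-to-back, no overlap), so nothing later overlaps J2 either.
J3 starts before J4 ends → J4 and J3 overlap.
J6 starts after J4 ends, so nothing later overlaps J4 either.
J6 starts before J3 ends → J3 and J6 overlap.
J5 starts after J3 ends, so nothing later overlaps J3 either.
J5 starts after J6 ends, so nothing later overlaps J6 either.
J7 starts before J5 ends → J5 and J7 overlap.
Overlapping pairs: J2 & J3, J2 & J4, J3 & J4, J3 & J6, J5 & J7 — 5 in total.

5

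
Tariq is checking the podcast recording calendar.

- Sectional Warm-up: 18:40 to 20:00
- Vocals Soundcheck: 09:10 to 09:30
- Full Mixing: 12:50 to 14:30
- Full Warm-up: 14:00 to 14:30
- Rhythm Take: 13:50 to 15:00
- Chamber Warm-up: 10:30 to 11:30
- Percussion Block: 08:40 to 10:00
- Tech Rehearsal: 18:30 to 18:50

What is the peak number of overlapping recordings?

Sweep the timeline, counting +1 at each start and −1 at each end (ends before starts at a tie):
08:40 start Percussion Block → 1
09:10 start Vocals Soundcheck → 2
09:30 end Vocals Soundcheck → 1
10:00 end Percussion Block → 0
10:30 start Chamber Warm-up → 1
11:30 end Chamber Warm-up → 0
12:50 start Full Mixing → 1
13:50 start Rhythm Take → 2
14:00 start Full Warm-up → 3
14:30 end Full Mixing → 2
14:30 end Full Warm-up → 1
15:00 end Rhythm Take → 0
18:30 start Tech Rehearsal → 1
18:40 start Sectional Warm-up → 2
18:50 end Tech Rehearsal → 1
20:00 end Sectional Warm-up → 0
Peak is 3, at 14:00 (Full Mixing, Full Warm-up, Rhythm Take).

3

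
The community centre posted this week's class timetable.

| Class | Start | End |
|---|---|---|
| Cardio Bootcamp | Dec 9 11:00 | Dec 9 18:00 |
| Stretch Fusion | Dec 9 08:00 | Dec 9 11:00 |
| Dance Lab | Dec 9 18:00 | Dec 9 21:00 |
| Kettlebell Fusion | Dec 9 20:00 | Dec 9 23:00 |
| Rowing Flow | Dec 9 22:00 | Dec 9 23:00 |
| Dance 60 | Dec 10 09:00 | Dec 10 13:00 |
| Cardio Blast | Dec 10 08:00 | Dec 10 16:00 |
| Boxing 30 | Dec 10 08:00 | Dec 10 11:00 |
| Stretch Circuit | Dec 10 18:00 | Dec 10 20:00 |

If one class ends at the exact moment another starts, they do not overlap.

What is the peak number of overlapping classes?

Walk through starts and ends in time order (an end at T is processed before a start at T):
Dec 9 08:00 start Stretch Fusion → 1
Dec 9 11:00 end Stretch Fusion → 0
Dec 9 11:00 start Cardio Bootcamp → 1
Dec 9 18:00 end Cardio Bootcamp → 0
Dec 9 18:00 start Dance Lab → 1
Dec 9 20:00 start Kettlebell Fusion → 2
Dec 9 21:00 end Dance Lab → 1
Dec 9 22:00 start Rowing Flow → 2
Dec 9 23:00 end Kettlebell Fusion → 1
Dec 9 23:00 end Rowing Flow → 0
Dec 10 08:00 start Boxing 30 → 1
Dec 10 08:00 start Cardio Blast → 2
Dec 10 09:00 start Dance 60 → 3
Dec 10 11:00 end Boxing 30 → 2
Dec 10 13:00 end Dance 60 → 1
Dec 10 16:00 end Cardio Blast → 0
Dec 10 18:00 start Stretch Circuit → 1
Dec 10 20:00 end Stretch Circuit → 0
Peak is 3, at Dec 10 09:00 (Boxing 30, Cardio Blast, Dance 60).

3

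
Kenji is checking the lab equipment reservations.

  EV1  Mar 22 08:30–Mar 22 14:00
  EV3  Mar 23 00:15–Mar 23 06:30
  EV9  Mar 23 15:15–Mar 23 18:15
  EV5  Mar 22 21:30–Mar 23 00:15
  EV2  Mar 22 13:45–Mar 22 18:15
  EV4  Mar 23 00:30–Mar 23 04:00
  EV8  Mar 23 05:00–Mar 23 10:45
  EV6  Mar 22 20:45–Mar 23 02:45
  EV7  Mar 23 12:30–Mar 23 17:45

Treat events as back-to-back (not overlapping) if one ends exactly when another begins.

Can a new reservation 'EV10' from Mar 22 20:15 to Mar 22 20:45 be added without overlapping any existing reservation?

Yes — the slot is free

EV1: ends Mar 22 14:00 at or before EV10 starts Mar 22 20:15 → clear.
EV2: ends Mar 22 18:15 at or before EV10 starts Mar 22 20:15 → clear.
EV6: starts Mar 22 20:45 at or after EV10 ends Mar 22 20:45 → clear.
EV5: starts Mar 22 21:30 at or after EV10 ends Mar 22 20:45 → clear.
EV3: starts Mar 23 00:15 at or after EV10 ends Mar 22 20:45 → clear.
EV4: starts Mar 23 00:30 at or after EV10 ends Mar 22 20:45 → clear.
EV8: starts Mar 23 05:00 at or after EV10 ends Mar 22 20:45 → clear.
EV7: starts Mar 23 12:30 at or after EV10 ends Mar 22 20:45 → clear.
EV9: starts Mar 23 15:15 at or after EV10 ends Mar 22 20:45 → clear.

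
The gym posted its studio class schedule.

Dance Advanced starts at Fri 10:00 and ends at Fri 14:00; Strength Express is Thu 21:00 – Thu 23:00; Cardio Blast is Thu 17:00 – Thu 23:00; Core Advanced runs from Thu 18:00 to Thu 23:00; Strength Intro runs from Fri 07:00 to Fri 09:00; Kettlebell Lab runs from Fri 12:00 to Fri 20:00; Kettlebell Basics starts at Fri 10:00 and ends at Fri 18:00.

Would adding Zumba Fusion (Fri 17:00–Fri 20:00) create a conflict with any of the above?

Cardio Blast: ends Thu 23:00 at or before Zumba Fusion starts Fri 17:00 → clear.
Core Advanced: ends Thu 23:00 at or before Zumba Fusion starts Fri 17:00 → clear.
Strength Express: ends Thu 23:00 at or before Zumba Fusion starts Fri 17:00 → clear.
Strength Intro: ends Fri 09:00 at or before Zumba Fusion starts Fri 17:00 → clear.
Dance Advanced: ends Fri 14:00 at or before Zumba Fusion starts Fri 17:00 → clear.
Kettlebell Basics: starts Fri 10:00 before Zumba Fusion ends Fri 20:00, and ends Fri 18:00 after Zumba Fusion starts Fri 17:00 → overlap.
Kettlebell Lab: starts Fri 12:00 before Zumba Fusion ends Fri 20:00, and ends Fri 20:00 after Zumba Fusion starts Fri 17:00 → overlap.
Zumba Fusion overlaps Kettlebell Lab, Kettlebell Basics.

Yes — it overlaps Kettlebell Basics, Kettlebell Lab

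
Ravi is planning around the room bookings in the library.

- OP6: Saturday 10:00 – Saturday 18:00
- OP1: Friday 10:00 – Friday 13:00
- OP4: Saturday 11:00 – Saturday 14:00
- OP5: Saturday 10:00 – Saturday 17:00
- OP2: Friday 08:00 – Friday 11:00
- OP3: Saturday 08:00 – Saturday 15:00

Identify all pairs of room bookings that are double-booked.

Sorted by start: OP2, OP1, OP3, OP5, OP6, OP4.
OP1 starts before OP2 ends → OP2 and OP1 overlap.
OP3 starts after OP2 ends; OP2 is clear from here.
OP3 starts after OP1 ends; OP1 is clear from here.
OP5 starts before OP3 ends → OP3 and OP5 overlap.
OP6 starts before OP3 ends → OP3 and OP6 overlap.
OP4 starts before OP3 ends → OP3 and OP4 overlap.
OP6 starts before OP5 ends → OP5 and OP6 overlap.
OP4 starts before OP5 ends → OP5 and OP4 overlap.
OP4 starts before OP6 ends → OP6 and OP4 overlap.

OP1 & OP2, OP3 & OP4, OP3 & OP5, OP3 & OP6, OP4 & OP5, OP4 & OP6, OP5 & OP6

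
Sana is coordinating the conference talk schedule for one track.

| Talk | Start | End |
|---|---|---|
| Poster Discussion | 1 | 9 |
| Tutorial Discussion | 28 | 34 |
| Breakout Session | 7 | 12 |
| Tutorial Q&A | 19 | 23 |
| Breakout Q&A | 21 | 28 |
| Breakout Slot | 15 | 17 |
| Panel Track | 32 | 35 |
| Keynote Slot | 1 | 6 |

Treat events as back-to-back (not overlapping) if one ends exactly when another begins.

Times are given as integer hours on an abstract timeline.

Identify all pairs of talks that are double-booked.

Breakout Q&A & Tutorial Q&A, Breakout Session & Poster Discussion, Keynote Slot & Poster Discussion, Panel Track & Tutorial Discussion

Two intervals overlap when each starts before the other ends.
Sorted by start: Keynote Slot, Poster Discussion, Breakout Session, Breakout Slot, Tutorial Q&A, Breakout Q&A, Tutorial Discussion, Panel Track.
Poster Discussion starts before Keynote Slot ends → Keynote Slot and Poster Discussion overlap.
Breakout Session starts after Keynote Slot ends; Keynote Slot is clear from here.
Breakout Session starts before Poster Discussion ends → Poster Discussion and Breakout Session overlap.
Breakout Slot starts after Poster Discussion ends; Poster Discussion is clear from here.
Breakout Slot starts after Breakout Session ends; Breakout Session is clear from here.
Tutorial Q&A starts after Breakout Slot ends; Breakout Slot is clear from here.
Breakout Q&A starts before Tutorial Q&A ends → Tutorial Q&A and Breakout Q&A overlap.
Tutorial Discussion starts after Tutorial Q&A ends; Tutorial Q&A is clear from here.
Tutorial Discussion starts exactly when Breakout Q&A ends (back-to-back, no overlap); Breakout Q&A is clear from here.
Panel Track starts before Tutorial Discussion ends → Tutorial Discussion and Panel Track overlap.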